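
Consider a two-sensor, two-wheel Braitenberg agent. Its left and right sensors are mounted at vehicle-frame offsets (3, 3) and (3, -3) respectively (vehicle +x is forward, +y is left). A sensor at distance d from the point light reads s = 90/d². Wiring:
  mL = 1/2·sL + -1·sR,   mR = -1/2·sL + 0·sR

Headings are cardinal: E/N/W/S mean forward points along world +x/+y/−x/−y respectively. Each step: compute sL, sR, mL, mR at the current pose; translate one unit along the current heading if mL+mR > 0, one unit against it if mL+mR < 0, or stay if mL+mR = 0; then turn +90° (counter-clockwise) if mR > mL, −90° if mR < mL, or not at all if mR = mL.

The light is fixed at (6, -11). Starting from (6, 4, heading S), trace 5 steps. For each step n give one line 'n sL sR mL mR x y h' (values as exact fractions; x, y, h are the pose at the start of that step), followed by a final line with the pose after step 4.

0 10/17 10/17 -5/17 -5/17 6 4 S
1 45/89 45/89 -45/178 -45/178 6 5 S
2 18/41 18/41 -9/41 -9/41 6 6 S
3 5/13 5/13 -5/26 -5/26 6 7 S
4 18/53 18/53 -9/53 -9/53 6 8 S
final 6 9 S

n=0: pose=(6,4,S); sL=10/17, sR=10/17; mL=-5/17, mR=-5/17; mL+mR=-10/17 → advance -1; mR−mL=0 → turn +0·90°
n=1: pose=(6,5,S); sL=45/89, sR=45/89; mL=-45/178, mR=-45/178; mL+mR=-45/89 → advance -1; mR−mL=0 → turn +0·90°
n=2: pose=(6,6,S); sL=18/41, sR=18/41; mL=-9/41, mR=-9/41; mL+mR=-18/41 → advance -1; mR−mL=0 → turn +0·90°
n=3: pose=(6,7,S); sL=5/13, sR=5/13; mL=-5/26, mR=-5/26; mL+mR=-5/13 → advance -1; mR−mL=0 → turn +0·90°
n=4: pose=(6,8,S); sL=18/53, sR=18/53; mL=-9/53, mR=-9/53; mL+mR=-18/53 → advance -1; mR−mL=0 → turn +0·90°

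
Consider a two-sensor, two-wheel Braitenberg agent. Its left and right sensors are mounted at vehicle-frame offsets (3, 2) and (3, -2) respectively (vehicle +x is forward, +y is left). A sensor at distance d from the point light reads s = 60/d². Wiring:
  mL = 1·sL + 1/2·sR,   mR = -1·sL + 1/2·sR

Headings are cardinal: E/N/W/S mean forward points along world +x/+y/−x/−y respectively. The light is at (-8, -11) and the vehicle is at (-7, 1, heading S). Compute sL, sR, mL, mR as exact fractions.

2/3 30/41 127/123 -37/123

left sensor world pos  = (-5, -2); dL² = 90
right sensor world pos = (-9, -2); dR² = 82
sL = 60/90 = 2/3
sR = 60/82 = 30/41
mL = 1·sL + 1/2·sR = 127/123
mR = -1·sL + 1/2·sR = -37/123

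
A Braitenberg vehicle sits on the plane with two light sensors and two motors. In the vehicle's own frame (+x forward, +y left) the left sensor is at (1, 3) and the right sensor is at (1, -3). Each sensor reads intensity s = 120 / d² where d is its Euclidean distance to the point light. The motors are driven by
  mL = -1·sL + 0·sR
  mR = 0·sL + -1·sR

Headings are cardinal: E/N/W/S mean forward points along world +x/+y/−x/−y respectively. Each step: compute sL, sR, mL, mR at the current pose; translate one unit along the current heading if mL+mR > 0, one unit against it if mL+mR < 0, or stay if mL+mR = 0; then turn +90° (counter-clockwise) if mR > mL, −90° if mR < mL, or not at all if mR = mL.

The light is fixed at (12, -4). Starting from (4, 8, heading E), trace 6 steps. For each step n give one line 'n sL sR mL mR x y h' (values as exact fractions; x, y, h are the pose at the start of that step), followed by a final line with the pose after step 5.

0 60/137 12/13 -60/137 -12/13 4 8 E
1 120/157 24/53 -120/157 -24/53 3 8 S
2 3/8 30/41 -3/8 -30/41 3 9 E
3 120/193 120/313 -120/193 -120/313 2 9 S
4 12/37 60/101 -12/37 -60/101 2 10 E
5 120/233 24/73 -120/233 -24/73 1 10 S
final 1 11 E

n=0: pose=(4,8,E); sL=60/137, sR=12/13; mL=-60/137, mR=-12/13; mL+mR=-2424/1781 → advance -1; mR−mL=-864/1781 → turn -1·90°
n=1: pose=(3,8,S); sL=120/157, sR=24/53; mL=-120/157, mR=-24/53; mL+mR=-10128/8321 → advance -1; mR−mL=2592/8321 → turn +1·90°
n=2: pose=(3,9,E); sL=3/8, sR=30/41; mL=-3/8, mR=-30/41; mL+mR=-363/328 → advance -1; mR−mL=-117/328 → turn -1·90°
n=3: pose=(2,9,S); sL=120/193, sR=120/313; mL=-120/193, mR=-120/313; mL+mR=-60720/60409 → advance -1; mR−mL=14400/60409 → turn +1·90°
n=4: pose=(2,10,E); sL=12/37, sR=60/101; mL=-12/37, mR=-60/101; mL+mR=-3432/3737 → advance -1; mR−mL=-1008/3737 → turn -1·90°
n=5: pose=(1,10,S); sL=120/233, sR=24/73; mL=-120/233, mR=-24/73; mL+mR=-14352/17009 → advance -1; mR−mL=3168/17009 → turn +1·90°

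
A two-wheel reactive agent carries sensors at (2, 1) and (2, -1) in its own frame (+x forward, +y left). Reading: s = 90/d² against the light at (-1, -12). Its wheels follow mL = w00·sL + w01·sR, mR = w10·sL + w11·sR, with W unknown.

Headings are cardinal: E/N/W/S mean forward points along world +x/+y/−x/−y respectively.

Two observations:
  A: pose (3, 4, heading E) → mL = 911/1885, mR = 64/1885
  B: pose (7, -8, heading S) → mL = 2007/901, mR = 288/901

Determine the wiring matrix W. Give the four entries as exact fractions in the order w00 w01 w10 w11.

1/2 1 -1/2 1/2

obs A: pose=(3,4,E) → sL=18/65, sR=10/29, mL=911/1885, mR=64/1885
obs B: pose=(7,-8,S) → sL=18/17, sR=90/53, mL=2007/901, mR=288/901
sensor matrix S = [[18/65, 10/29], [18/17, 90/53]]; det S = 35712/339677
solve [mL_A; mL_B] = S·[w00; w01] and [mR_A; mR_B] = S·[w10; w11]:
  w00 = 1/2, w01 = 1, w10 = -1/2, w11 = 1/2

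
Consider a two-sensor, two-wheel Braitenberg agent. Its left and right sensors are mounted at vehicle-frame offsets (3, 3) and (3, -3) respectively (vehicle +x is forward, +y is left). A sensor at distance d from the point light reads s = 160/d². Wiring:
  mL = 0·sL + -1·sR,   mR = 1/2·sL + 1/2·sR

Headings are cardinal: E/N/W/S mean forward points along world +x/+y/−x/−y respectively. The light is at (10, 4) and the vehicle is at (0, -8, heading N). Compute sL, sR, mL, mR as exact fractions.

16/25 16/13 -16/13 304/325

left sensor world pos  = (-3, -5); dL² = 250
right sensor world pos = (3, -5); dR² = 130
sL = 160/250 = 16/25
sR = 160/130 = 16/13
mL = 0·sL + -1·sR = -16/13
mR = 1/2·sL + 1/2·sR = 304/325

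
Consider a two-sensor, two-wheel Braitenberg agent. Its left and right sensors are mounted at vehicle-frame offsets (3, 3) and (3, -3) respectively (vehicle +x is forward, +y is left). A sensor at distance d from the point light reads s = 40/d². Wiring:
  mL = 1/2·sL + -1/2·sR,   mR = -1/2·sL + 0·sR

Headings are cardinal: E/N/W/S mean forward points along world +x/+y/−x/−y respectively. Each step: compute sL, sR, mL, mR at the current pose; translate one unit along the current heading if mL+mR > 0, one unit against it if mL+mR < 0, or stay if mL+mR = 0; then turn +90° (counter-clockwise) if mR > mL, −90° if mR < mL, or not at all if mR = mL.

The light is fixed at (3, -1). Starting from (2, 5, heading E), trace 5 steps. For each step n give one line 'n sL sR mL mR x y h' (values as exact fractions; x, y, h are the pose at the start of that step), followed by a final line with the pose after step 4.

0 8/17 40/13 -288/221 -4/17 2 5 E
1 20/53 20/41 -120/2173 -10/53 1 5 N
2 8/13 8 -48/13 -4/13 1 4 E
3 2/5 5/8 -9/80 -1/5 0 4 N
4 40/49 40 -960/49 -20/49 0 3 E
final -1 3 N

n=0: pose=(2,5,E); sL=8/17, sR=40/13; mL=-288/221, mR=-4/17; mL+mR=-20/13 → advance -1; mR−mL=236/221 → turn +1·90°
n=1: pose=(1,5,N); sL=20/53, sR=20/41; mL=-120/2173, mR=-10/53; mL+mR=-10/41 → advance -1; mR−mL=-290/2173 → turn -1·90°
n=2: pose=(1,4,E); sL=8/13, sR=8; mL=-48/13, mR=-4/13; mL+mR=-4 → advance -1; mR−mL=44/13 → turn +1·90°
n=3: pose=(0,4,N); sL=2/5, sR=5/8; mL=-9/80, mR=-1/5; mL+mR=-5/16 → advance -1; mR−mL=-7/80 → turn -1·90°
n=4: pose=(0,3,E); sL=40/49, sR=40; mL=-960/49, mR=-20/49; mL+mR=-20 → advance -1; mR−mL=940/49 → turn +1·90°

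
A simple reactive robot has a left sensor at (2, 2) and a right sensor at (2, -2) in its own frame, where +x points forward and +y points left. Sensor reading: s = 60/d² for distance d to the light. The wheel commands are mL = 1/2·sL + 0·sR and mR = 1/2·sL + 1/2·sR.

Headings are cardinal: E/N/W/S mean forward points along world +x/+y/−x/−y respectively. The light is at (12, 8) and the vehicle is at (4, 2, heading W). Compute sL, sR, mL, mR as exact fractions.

left sensor world pos  = (2, 0); dL² = 164
right sensor world pos = (2, 4); dR² = 116
sL = 60/164 = 15/41
sR = 60/116 = 15/29
mL = 1/2·sL + 0·sR = 15/82
mR = 1/2·sL + 1/2·sR = 525/1189

15/41 15/29 15/82 525/1189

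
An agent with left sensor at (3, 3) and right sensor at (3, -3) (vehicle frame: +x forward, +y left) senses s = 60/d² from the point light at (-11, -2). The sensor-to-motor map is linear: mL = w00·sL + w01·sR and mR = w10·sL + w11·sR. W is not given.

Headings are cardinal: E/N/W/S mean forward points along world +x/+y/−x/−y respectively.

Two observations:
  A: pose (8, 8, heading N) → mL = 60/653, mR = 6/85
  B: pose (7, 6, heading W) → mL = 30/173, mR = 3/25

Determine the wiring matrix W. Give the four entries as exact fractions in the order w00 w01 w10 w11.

obs A: pose=(8,8,N) → sL=12/85, sR=60/653, mL=60/653, mR=6/85
obs B: pose=(7,6,W) → sL=6/25, sR=30/173, mL=30/173, mR=3/25
sensor matrix S = [[12/85, 60/653], [6/25, 30/173]]; det S = 23328/9602365
solve [mL_A; mL_B] = S·[w00; w01] and [mR_A; mR_B] = S·[w10; w11]:
  w00 = 0, w01 = 1, w10 = 1/2, w11 = 0

0 1 1/2 0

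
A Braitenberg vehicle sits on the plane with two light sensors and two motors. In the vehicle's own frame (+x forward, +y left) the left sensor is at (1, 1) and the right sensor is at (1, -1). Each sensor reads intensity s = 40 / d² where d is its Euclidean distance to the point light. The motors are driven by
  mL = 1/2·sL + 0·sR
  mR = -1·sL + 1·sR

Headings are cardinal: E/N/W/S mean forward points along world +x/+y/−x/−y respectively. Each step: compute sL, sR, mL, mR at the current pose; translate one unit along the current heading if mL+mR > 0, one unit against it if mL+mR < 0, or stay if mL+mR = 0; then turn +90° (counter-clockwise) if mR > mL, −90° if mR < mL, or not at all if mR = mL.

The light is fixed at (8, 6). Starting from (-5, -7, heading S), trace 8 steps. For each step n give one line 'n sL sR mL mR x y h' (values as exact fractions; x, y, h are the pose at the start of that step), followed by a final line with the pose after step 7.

0 2/17 5/49 1/17 -13/833 -5 -7 S
1 40/421 8/73 20/421 448/30733 -5 -8 W
2 20/197 20/169 10/197 560/33293 -6 -8 N
3 40/313 8/73 20/313 -416/22849 -6 -7 E
4 2/17 5/49 1/17 -13/833 -5 -7 S
5 40/421 8/73 20/421 448/30733 -5 -8 W
6 20/197 20/169 10/197 560/33293 -6 -8 N
7 40/313 8/73 20/313 -416/22849 -6 -7 E
final -5 -7 S

n=0: pose=(-5,-7,S); sL=2/17, sR=5/49; mL=1/17, mR=-13/833; mL+mR=36/833 → advance +1; mR−mL=-62/833 → turn -1·90°
n=1: pose=(-5,-8,W); sL=40/421, sR=8/73; mL=20/421, mR=448/30733; mL+mR=1908/30733 → advance +1; mR−mL=-1012/30733 → turn -1·90°
n=2: pose=(-6,-8,N); sL=20/197, sR=20/169; mL=10/197, mR=560/33293; mL+mR=2250/33293 → advance +1; mR−mL=-1130/33293 → turn -1·90°
n=3: pose=(-6,-7,E); sL=40/313, sR=8/73; mL=20/313, mR=-416/22849; mL+mR=1044/22849 → advance +1; mR−mL=-1876/22849 → turn -1·90°
n=4: pose=(-5,-7,S); sL=2/17, sR=5/49; mL=1/17, mR=-13/833; mL+mR=36/833 → advance +1; mR−mL=-62/833 → turn -1·90°
n=5: pose=(-5,-8,W); sL=40/421, sR=8/73; mL=20/421, mR=448/30733; mL+mR=1908/30733 → advance +1; mR−mL=-1012/30733 → turn -1·90°
n=6: pose=(-6,-8,N); sL=20/197, sR=20/169; mL=10/197, mR=560/33293; mL+mR=2250/33293 → advance +1; mR−mL=-1130/33293 → turn -1·90°
n=7: pose=(-6,-7,E); sL=40/313, sR=8/73; mL=20/313, mR=-416/22849; mL+mR=1044/22849 → advance +1; mR−mL=-1876/22849 → turn -1·90°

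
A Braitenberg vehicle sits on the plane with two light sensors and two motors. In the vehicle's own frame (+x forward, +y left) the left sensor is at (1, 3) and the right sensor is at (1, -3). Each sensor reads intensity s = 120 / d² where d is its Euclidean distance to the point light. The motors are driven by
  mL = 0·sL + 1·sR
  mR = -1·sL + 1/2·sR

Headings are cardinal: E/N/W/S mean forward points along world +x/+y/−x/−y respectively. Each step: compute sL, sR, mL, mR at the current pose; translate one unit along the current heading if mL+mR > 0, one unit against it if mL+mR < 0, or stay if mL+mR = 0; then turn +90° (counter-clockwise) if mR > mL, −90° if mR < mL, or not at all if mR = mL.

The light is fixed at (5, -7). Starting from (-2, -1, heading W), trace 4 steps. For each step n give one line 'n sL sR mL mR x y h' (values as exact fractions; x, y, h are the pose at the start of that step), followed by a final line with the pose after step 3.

n=0: pose=(-2,-1,W); sL=120/73, sR=24/29; mL=24/29, mR=-2604/2117; mL+mR=-852/2117 → advance -1; mR−mL=-4356/2117 → turn -1·90°
n=1: pose=(-1,-1,N); sL=12/13, sR=60/29; mL=60/29, mR=42/377; mL+mR=822/377 → advance +1; mR−mL=-738/377 → turn -1·90°
n=2: pose=(-1,0,E); sL=24/25, sR=120/41; mL=120/41, mR=516/1025; mL+mR=3516/1025 → advance +1; mR−mL=-2484/1025 → turn -1·90°
n=3: pose=(0,0,S); sL=3, sR=6/5; mL=6/5, mR=-12/5; mL+mR=-6/5 → advance -1; mR−mL=-18/5 → turn -1·90°

0 120/73 24/29 24/29 -2604/2117 -2 -1 W
1 12/13 60/29 60/29 42/377 -1 -1 N
2 24/25 120/41 120/41 516/1025 -1 0 E
3 3 6/5 6/5 -12/5 0 0 S
final 0 1 W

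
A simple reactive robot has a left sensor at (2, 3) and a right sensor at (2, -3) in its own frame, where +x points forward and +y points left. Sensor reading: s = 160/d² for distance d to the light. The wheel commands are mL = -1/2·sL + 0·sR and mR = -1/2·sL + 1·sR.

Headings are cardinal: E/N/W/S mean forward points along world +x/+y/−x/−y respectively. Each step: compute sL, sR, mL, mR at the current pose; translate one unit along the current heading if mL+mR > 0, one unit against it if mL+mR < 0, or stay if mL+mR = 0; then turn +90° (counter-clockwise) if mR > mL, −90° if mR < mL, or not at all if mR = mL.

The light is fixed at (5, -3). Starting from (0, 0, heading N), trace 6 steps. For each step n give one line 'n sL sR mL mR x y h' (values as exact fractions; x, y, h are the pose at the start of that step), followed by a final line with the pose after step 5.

n=0: pose=(0,0,N); sL=160/89, sR=160/29; mL=-80/89, mR=11920/2581; mL+mR=9600/2581 → advance +1; mR−mL=160/29 → turn +1·90°
n=1: pose=(0,1,W); sL=16/5, sR=80/49; mL=-8/5, mR=8/245; mL+mR=-384/245 → advance -1; mR−mL=80/49 → turn +1·90°
n=2: pose=(1,1,S); sL=32, sR=160/53; mL=-16, mR=-688/53; mL+mR=-1536/53 → advance -1; mR−mL=160/53 → turn +1·90°
n=3: pose=(1,2,E); sL=40/17, sR=20; mL=-20/17, mR=320/17; mL+mR=300/17 → advance +1; mR−mL=20 → turn +1·90°
n=4: pose=(2,2,N); sL=32/17, sR=160/49; mL=-16/17, mR=1936/833; mL+mR=1152/833 → advance +1; mR−mL=160/49 → turn +1·90°
n=5: pose=(2,3,W); sL=80/17, sR=80/53; mL=-40/17, mR=-760/901; mL+mR=-2880/901 → advance -1; mR−mL=80/53 → turn +1·90°

0 160/89 160/29 -80/89 11920/2581 0 0 N
1 16/5 80/49 -8/5 8/245 0 1 W
2 32 160/53 -16 -688/53 1 1 S
3 40/17 20 -20/17 320/17 1 2 E
4 32/17 160/49 -16/17 1936/833 2 2 N
5 80/17 80/53 -40/17 -760/901 2 3 W
final 3 3 S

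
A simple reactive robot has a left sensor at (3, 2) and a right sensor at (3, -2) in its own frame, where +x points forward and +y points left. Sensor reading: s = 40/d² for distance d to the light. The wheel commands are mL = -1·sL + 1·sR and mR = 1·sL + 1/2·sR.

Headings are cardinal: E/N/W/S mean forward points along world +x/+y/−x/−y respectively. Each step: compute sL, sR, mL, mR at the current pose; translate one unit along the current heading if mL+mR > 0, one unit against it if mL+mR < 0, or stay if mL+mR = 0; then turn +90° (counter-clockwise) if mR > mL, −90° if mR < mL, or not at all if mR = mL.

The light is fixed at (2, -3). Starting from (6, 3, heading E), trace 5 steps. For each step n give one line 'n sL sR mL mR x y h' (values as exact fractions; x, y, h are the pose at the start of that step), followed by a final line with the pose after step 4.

n=0: pose=(6,3,E); sL=40/113, sR=8/13; mL=384/1469, mR=972/1469; mL+mR=12/13 → advance +1; mR−mL=588/1469 → turn +1·90°
n=1: pose=(7,3,N); sL=4/9, sR=4/13; mL=-16/117, mR=70/117; mL+mR=6/13 → advance +1; mR−mL=86/117 → turn +1·90°
n=2: pose=(7,4,W); sL=40/29, sR=8/17; mL=-448/493, mR=796/493; mL+mR=12/17 → advance +1; mR−mL=1244/493 → turn +1·90°
n=3: pose=(6,4,S); sL=10/13, sR=2; mL=16/13, mR=23/13; mL+mR=3 → advance +1; mR−mL=7/13 → turn +1·90°
n=4: pose=(6,3,E); sL=40/113, sR=8/13; mL=384/1469, mR=972/1469; mL+mR=12/13 → advance +1; mR−mL=588/1469 → turn +1·90°

0 40/113 8/13 384/1469 972/1469 6 3 E
1 4/9 4/13 -16/117 70/117 7 3 N
2 40/29 8/17 -448/493 796/493 7 4 W
3 10/13 2 16/13 23/13 6 4 S
4 40/113 8/13 384/1469 972/1469 6 3 E
final 7 3 N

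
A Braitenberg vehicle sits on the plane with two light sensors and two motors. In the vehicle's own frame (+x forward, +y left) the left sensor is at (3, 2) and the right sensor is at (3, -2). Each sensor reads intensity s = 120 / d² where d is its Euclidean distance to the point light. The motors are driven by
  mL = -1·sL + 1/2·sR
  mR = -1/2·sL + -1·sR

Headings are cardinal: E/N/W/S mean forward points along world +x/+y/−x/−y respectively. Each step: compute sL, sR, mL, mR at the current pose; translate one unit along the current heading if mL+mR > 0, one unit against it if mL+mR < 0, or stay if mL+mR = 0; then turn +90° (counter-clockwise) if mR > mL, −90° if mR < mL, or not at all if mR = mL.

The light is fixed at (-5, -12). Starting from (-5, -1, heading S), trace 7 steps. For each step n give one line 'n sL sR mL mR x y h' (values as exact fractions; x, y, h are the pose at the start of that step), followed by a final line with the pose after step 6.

0 30/17 30/17 -15/17 -45/17 -5 -1 S
1 120/109 24/41 -3612/4469 -5076/4469 -5 0 W
2 60/113 20/39 -1210/4407 -3430/4407 -4 0 N
3 24/37 120/97 -108/3589 -5604/3589 -4 -1 E
4 30/17 30/17 -15/17 -45/17 -5 -1 S
5 120/109 24/41 -3612/4469 -5076/4469 -5 0 W
6 60/113 20/39 -1210/4407 -3430/4407 -4 0 N
final -4 -1 E

n=0: pose=(-5,-1,S); sL=30/17, sR=30/17; mL=-15/17, mR=-45/17; mL+mR=-60/17 → advance -1; mR−mL=-30/17 → turn -1·90°
n=1: pose=(-5,0,W); sL=120/109, sR=24/41; mL=-3612/4469, mR=-5076/4469; mL+mR=-8688/4469 → advance -1; mR−mL=-1464/4469 → turn -1·90°
n=2: pose=(-4,0,N); sL=60/113, sR=20/39; mL=-1210/4407, mR=-3430/4407; mL+mR=-4640/4407 → advance -1; mR−mL=-740/1469 → turn -1·90°
n=3: pose=(-4,-1,E); sL=24/37, sR=120/97; mL=-108/3589, mR=-5604/3589; mL+mR=-5712/3589 → advance -1; mR−mL=-5496/3589 → turn -1·90°
n=4: pose=(-5,-1,S); sL=30/17, sR=30/17; mL=-15/17, mR=-45/17; mL+mR=-60/17 → advance -1; mR−mL=-30/17 → turn -1·90°
n=5: pose=(-5,0,W); sL=120/109, sR=24/41; mL=-3612/4469, mR=-5076/4469; mL+mR=-8688/4469 → advance -1; mR−mL=-1464/4469 → turn -1·90°
n=6: pose=(-4,0,N); sL=60/113, sR=20/39; mL=-1210/4407, mR=-3430/4407; mL+mR=-4640/4407 → advance -1; mR−mL=-740/1469 → turn -1·90°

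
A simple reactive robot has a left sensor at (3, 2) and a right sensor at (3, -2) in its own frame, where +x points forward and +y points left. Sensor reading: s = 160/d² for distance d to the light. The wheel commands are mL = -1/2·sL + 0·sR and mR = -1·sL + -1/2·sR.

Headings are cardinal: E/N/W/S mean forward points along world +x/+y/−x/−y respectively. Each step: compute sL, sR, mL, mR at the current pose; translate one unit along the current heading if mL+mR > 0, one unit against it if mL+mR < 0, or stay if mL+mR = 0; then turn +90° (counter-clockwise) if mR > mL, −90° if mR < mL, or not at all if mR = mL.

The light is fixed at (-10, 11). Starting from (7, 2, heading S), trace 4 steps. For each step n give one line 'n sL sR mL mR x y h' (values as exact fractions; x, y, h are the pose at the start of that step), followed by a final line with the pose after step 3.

n=0: pose=(7,2,S); sL=32/101, sR=160/369; mL=-16/101, mR=-19888/37269; mL+mR=-25792/37269 → advance -1; mR−mL=-13984/37269 → turn -1·90°
n=1: pose=(7,3,W); sL=20/37, sR=20/29; mL=-10/37, mR=-950/1073; mL+mR=-1240/1073 → advance -1; mR−mL=-660/1073 → turn -1·90°
n=2: pose=(8,3,N); sL=160/281, sR=32/85; mL=-80/281, mR=-18096/23885; mL+mR=-24896/23885 → advance -1; mR−mL=-11296/23885 → turn -1·90°
n=3: pose=(8,2,E); sL=16/49, sR=80/281; mL=-8/49, mR=-6456/13769; mL+mR=-8704/13769 → advance -1; mR−mL=-4208/13769 → turn -1·90°

0 32/101 160/369 -16/101 -19888/37269 7 2 S
1 20/37 20/29 -10/37 -950/1073 7 3 W
2 160/281 32/85 -80/281 -18096/23885 8 3 N
3 16/49 80/281 -8/49 -6456/13769 8 2 E
final 7 2 S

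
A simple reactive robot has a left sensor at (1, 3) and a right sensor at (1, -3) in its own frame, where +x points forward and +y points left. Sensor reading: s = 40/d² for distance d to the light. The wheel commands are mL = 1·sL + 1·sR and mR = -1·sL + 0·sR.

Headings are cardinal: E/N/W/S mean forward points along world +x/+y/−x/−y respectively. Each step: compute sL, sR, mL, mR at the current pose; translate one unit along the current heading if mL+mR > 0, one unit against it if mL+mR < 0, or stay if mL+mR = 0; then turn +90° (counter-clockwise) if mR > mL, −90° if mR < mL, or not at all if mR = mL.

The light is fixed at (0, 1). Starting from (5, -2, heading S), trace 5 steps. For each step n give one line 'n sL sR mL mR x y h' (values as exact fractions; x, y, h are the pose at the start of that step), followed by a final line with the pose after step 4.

0 1/2 2 5/2 -1/2 5 -2 S
1 8/13 40/17 656/221 -8/13 5 -3 W
2 4 20/29 136/29 -4 4 -3 N
3 8/5 40/61 688/305 -8/5 4 -2 E
4 1/2 2 5/2 -1/2 5 -2 S
final 5 -3 W

n=0: pose=(5,-2,S); sL=1/2, sR=2; mL=5/2, mR=-1/2; mL+mR=2 → advance +1; mR−mL=-3 → turn -1·90°
n=1: pose=(5,-3,W); sL=8/13, sR=40/17; mL=656/221, mR=-8/13; mL+mR=40/17 → advance +1; mR−mL=-792/221 → turn -1·90°
n=2: pose=(4,-3,N); sL=4, sR=20/29; mL=136/29, mR=-4; mL+mR=20/29 → advance +1; mR−mL=-252/29 → turn -1·90°
n=3: pose=(4,-2,E); sL=8/5, sR=40/61; mL=688/305, mR=-8/5; mL+mR=40/61 → advance +1; mR−mL=-1176/305 → turn -1·90°
n=4: pose=(5,-2,S); sL=1/2, sR=2; mL=5/2, mR=-1/2; mL+mR=2 → advance +1; mR−mL=-3 → turn -1·90°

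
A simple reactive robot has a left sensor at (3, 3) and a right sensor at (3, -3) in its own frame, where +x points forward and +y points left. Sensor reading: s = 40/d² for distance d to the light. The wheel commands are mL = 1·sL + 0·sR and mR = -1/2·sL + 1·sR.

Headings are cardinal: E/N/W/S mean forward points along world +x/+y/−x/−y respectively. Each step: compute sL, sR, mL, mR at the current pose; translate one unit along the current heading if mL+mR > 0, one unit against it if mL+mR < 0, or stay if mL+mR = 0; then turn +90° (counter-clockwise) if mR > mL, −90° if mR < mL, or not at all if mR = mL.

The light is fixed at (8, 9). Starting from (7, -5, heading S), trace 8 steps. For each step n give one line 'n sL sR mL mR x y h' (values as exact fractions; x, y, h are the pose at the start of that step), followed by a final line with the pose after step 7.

0 40/293 8/61 40/293 1124/17873 7 -5 S
1 2/17 1/4 2/17 13/68 7 -6 W
2 8/65 40/349 8/65 1204/22685 6 -6 S
3 20/193 20/97 20/193 2890/18721 6 -7 W
4 40/361 40/397 40/361 6500/143317 5 -7 S
5 10/109 5/29 10/109 400/3161 5 -8 W
6 40/401 40/449 40/401 7060/180049 4 -8 S
7 4/49 20/137 4/49 706/6713 4 -9 W
final 3 -9 S

n=0: pose=(7,-5,S); sL=40/293, sR=8/61; mL=40/293, mR=1124/17873; mL+mR=3564/17873 → advance +1; mR−mL=-1316/17873 → turn -1·90°
n=1: pose=(7,-6,W); sL=2/17, sR=1/4; mL=2/17, mR=13/68; mL+mR=21/68 → advance +1; mR−mL=5/68 → turn +1·90°
n=2: pose=(6,-6,S); sL=8/65, sR=40/349; mL=8/65, mR=1204/22685; mL+mR=3996/22685 → advance +1; mR−mL=-1588/22685 → turn -1·90°
n=3: pose=(6,-7,W); sL=20/193, sR=20/97; mL=20/193, mR=2890/18721; mL+mR=4830/18721 → advance +1; mR−mL=950/18721 → turn +1·90°
n=4: pose=(5,-7,S); sL=40/361, sR=40/397; mL=40/361, mR=6500/143317; mL+mR=22380/143317 → advance +1; mR−mL=-9380/143317 → turn -1·90°
n=5: pose=(5,-8,W); sL=10/109, sR=5/29; mL=10/109, mR=400/3161; mL+mR=690/3161 → advance +1; mR−mL=110/3161 → turn +1·90°
n=6: pose=(4,-8,S); sL=40/401, sR=40/449; mL=40/401, mR=7060/180049; mL+mR=25020/180049 → advance +1; mR−mL=-10900/180049 → turn -1·90°
n=7: pose=(4,-9,W); sL=4/49, sR=20/137; mL=4/49, mR=706/6713; mL+mR=1254/6713 → advance +1; mR−mL=158/6713 → turn +1·90°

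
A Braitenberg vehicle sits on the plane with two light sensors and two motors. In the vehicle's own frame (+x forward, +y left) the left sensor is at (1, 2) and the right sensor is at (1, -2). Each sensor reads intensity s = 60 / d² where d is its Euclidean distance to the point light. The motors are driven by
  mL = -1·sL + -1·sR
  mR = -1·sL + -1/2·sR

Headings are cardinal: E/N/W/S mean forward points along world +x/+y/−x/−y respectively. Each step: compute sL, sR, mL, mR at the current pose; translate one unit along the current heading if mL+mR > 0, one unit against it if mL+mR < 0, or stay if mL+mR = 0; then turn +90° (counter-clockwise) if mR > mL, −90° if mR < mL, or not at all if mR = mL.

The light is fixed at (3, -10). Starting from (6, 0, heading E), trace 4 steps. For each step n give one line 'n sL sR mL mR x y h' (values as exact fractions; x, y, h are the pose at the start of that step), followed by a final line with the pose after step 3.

n=0: pose=(6,0,E); sL=3/8, sR=3/4; mL=-9/8, mR=-3/4; mL+mR=-15/8 → advance -1; mR−mL=3/8 → turn +1·90°
n=1: pose=(5,0,N); sL=60/121, sR=60/137; mL=-15480/16577, mR=-11850/16577; mL+mR=-27330/16577 → advance -1; mR−mL=30/137 → turn +1·90°
n=2: pose=(5,-1,W); sL=6/5, sR=30/61; mL=-516/305, mR=-441/305; mL+mR=-957/305 → advance -1; mR−mL=15/61 → turn +1·90°
n=3: pose=(6,-1,S); sL=60/89, sR=12/13; mL=-1848/1157, mR=-1314/1157; mL+mR=-3162/1157 → advance -1; mR−mL=6/13 → turn +1·90°

0 3/8 3/4 -9/8 -3/4 6 0 E
1 60/121 60/137 -15480/16577 -11850/16577 5 0 N
2 6/5 30/61 -516/305 -441/305 5 -1 W
3 60/89 12/13 -1848/1157 -1314/1157 6 -1 S
final 6 0 E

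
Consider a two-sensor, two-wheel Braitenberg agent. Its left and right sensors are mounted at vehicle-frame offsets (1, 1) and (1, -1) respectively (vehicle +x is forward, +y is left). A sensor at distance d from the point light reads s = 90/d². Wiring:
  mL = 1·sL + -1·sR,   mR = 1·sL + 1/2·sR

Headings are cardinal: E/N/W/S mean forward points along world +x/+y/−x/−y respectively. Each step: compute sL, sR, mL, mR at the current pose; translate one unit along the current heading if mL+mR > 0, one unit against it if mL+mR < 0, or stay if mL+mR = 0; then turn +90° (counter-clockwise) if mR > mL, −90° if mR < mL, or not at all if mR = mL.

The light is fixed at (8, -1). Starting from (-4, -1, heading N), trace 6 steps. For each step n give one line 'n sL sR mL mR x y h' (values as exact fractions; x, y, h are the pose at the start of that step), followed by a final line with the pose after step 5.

n=0: pose=(-4,-1,N); sL=9/17, sR=45/61; mL=-216/1037, mR=1863/2074; mL+mR=1431/2074 → advance +1; mR−mL=135/122 → turn +1·90°
n=1: pose=(-4,0,W); sL=90/169, sR=90/173; mL=360/29237, mR=23175/29237; mL+mR=23535/29237 → advance +1; mR−mL=135/173 → turn +1·90°
n=2: pose=(-5,0,S); sL=5/8, sR=45/98; mL=65/392, mR=335/392; mL+mR=50/49 → advance +1; mR−mL=135/196 → turn +1·90°
n=3: pose=(-5,-1,E); sL=18/29, sR=18/29; mL=0, mR=27/29; mL+mR=27/29 → advance +1; mR−mL=27/29 → turn +1·90°
n=4: pose=(-4,-1,N); sL=9/17, sR=45/61; mL=-216/1037, mR=1863/2074; mL+mR=1431/2074 → advance +1; mR−mL=135/122 → turn +1·90°
n=5: pose=(-4,0,W); sL=90/169, sR=90/173; mL=360/29237, mR=23175/29237; mL+mR=23535/29237 → advance +1; mR−mL=135/173 → turn +1·90°

0 9/17 45/61 -216/1037 1863/2074 -4 -1 N
1 90/169 90/173 360/29237 23175/29237 -4 0 W
2 5/8 45/98 65/392 335/392 -5 0 S
3 18/29 18/29 0 27/29 -5 -1 E
4 9/17 45/61 -216/1037 1863/2074 -4 -1 N
5 90/169 90/173 360/29237 23175/29237 -4 0 W
final -5 0 S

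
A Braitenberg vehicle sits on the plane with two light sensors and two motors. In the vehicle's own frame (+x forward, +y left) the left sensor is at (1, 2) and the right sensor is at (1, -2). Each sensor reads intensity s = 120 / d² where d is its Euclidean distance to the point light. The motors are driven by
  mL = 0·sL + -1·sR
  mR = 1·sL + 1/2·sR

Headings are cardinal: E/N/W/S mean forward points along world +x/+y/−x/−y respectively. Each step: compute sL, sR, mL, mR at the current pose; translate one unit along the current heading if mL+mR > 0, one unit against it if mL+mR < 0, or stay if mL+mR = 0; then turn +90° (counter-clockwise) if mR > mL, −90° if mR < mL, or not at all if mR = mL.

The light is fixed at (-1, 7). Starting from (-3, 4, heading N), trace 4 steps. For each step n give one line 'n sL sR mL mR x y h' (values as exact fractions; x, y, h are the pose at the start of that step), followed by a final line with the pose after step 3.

n=0: pose=(-3,4,N); sL=6, sR=30; mL=-30, mR=21; mL+mR=-9 → advance -1; mR−mL=51 → turn +1·90°
n=1: pose=(-3,3,W); sL=8/3, sR=120/13; mL=-120/13, mR=284/39; mL+mR=-76/39 → advance -1; mR−mL=644/39 → turn +1·90°
n=2: pose=(-2,3,S); sL=60/13, sR=60/17; mL=-60/17, mR=1410/221; mL+mR=630/221 → advance +1; mR−mL=2190/221 → turn +1·90°
n=3: pose=(-2,2,E); sL=40/3, sR=120/49; mL=-120/49, mR=2140/147; mL+mR=1780/147 → advance +1; mR−mL=2500/147 → turn +1·90°

0 6 30 -30 21 -3 4 N
1 8/3 120/13 -120/13 284/39 -3 3 W
2 60/13 60/17 -60/17 1410/221 -2 3 S
3 40/3 120/49 -120/49 2140/147 -2 2 E
final -1 2 N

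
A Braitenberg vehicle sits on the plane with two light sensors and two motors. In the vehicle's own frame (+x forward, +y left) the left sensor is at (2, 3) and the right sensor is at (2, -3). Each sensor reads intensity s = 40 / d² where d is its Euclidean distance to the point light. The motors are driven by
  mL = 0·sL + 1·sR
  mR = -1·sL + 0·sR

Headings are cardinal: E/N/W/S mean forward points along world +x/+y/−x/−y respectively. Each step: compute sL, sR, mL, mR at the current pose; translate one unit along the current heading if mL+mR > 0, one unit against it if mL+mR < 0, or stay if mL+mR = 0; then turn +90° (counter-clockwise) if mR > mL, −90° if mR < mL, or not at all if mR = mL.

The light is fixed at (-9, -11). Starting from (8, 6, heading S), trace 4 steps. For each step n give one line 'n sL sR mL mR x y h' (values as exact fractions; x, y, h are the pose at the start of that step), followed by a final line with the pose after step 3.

n=0: pose=(8,6,S); sL=8/125, sR=40/421; mL=40/421, mR=-8/125; mL+mR=1632/52625 → advance +1; mR−mL=-8368/52625 → turn -1·90°
n=1: pose=(8,5,W); sL=20/197, sR=20/293; mL=20/293, mR=-20/197; mL+mR=-1920/57721 → advance -1; mR−mL=-9800/57721 → turn -1·90°
n=2: pose=(9,5,N); sL=40/549, sR=8/153; mL=8/153, mR=-40/549; mL+mR=-64/3111 → advance -1; mR−mL=-1168/9333 → turn -1·90°
n=3: pose=(9,4,E); sL=10/181, sR=5/68; mL=5/68, mR=-10/181; mL+mR=225/12308 → advance +1; mR−mL=-1585/12308 → turn -1·90°

0 8/125 40/421 40/421 -8/125 8 6 S
1 20/197 20/293 20/293 -20/197 8 5 W
2 40/549 8/153 8/153 -40/549 9 5 N
3 10/181 5/68 5/68 -10/181 9 4 E
final 10 4 S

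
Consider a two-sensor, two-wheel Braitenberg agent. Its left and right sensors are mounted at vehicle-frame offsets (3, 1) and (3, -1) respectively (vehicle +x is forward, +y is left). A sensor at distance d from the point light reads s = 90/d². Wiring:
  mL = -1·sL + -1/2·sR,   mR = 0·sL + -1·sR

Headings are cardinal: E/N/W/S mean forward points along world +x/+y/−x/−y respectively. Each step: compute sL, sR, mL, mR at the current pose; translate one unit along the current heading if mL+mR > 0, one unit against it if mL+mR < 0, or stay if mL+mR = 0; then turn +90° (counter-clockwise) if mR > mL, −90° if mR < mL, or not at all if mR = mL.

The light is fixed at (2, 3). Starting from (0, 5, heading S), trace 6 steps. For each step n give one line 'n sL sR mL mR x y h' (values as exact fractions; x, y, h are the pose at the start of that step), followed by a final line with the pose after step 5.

n=0: pose=(0,5,S); sL=45, sR=9; mL=-99/2, mR=-9; mL+mR=-117/2 → advance -1; mR−mL=81/2 → turn +1·90°
n=1: pose=(0,6,E); sL=90/17, sR=18; mL=-243/17, mR=-18; mL+mR=-549/17 → advance -1; mR−mL=-63/17 → turn -1·90°
n=2: pose=(-1,6,S); sL=45/2, sR=45/8; mL=-405/16, mR=-45/8; mL+mR=-495/16 → advance -1; mR−mL=315/16 → turn +1·90°
n=3: pose=(-1,7,E); sL=18/5, sR=10; mL=-43/5, mR=-10; mL+mR=-93/5 → advance -1; mR−mL=-7/5 → turn -1·90°
n=4: pose=(-2,7,S); sL=9, sR=45/13; mL=-279/26, mR=-45/13; mL+mR=-369/26 → advance -1; mR−mL=189/26 → turn +1·90°
n=5: pose=(-2,8,E); sL=90/37, sR=90/17; mL=-3195/629, mR=-90/17; mL+mR=-6525/629 → advance -1; mR−mL=-135/629 → turn -1·90°

0 45 9 -99/2 -9 0 5 S
1 90/17 18 -243/17 -18 0 6 E
2 45/2 45/8 -405/16 -45/8 -1 6 S
3 18/5 10 -43/5 -10 -1 7 E
4 9 45/13 -279/26 -45/13 -2 7 S
5 90/37 90/17 -3195/629 -90/17 -2 8 E
final -3 8 S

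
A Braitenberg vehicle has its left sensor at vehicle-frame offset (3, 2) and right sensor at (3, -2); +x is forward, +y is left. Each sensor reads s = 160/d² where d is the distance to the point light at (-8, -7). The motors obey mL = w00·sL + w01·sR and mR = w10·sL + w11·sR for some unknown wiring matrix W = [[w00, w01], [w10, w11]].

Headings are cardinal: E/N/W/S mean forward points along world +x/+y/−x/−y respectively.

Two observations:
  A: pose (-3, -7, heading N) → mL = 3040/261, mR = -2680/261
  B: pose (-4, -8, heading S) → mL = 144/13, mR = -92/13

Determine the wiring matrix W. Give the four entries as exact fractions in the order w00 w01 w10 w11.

obs A: pose=(-3,-7,N) → sL=80/9, sR=80/29, mL=3040/261, mR=-2680/261
obs B: pose=(-4,-8,S) → sL=40/13, sR=8, mL=144/13, mR=-92/13
sensor matrix S = [[80/9, 80/29], [40/13, 8]]; det S = 212480/3393
solve [mL_A; mL_B] = S·[w00; w01] and [mR_A; mR_B] = S·[w10; w11]:
  w00 = 1, w01 = 1, w10 = -1, w11 = -1/2

1 1 -1 -1/2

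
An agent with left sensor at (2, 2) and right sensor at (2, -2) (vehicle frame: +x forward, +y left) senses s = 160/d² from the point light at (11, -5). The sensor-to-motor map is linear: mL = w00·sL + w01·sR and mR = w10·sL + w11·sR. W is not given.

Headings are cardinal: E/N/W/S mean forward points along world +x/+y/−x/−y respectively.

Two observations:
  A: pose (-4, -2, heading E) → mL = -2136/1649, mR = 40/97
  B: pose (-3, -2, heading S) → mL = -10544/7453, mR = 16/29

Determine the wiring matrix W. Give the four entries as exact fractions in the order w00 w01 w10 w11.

-1 -1/2 1/2 0

obs A: pose=(-4,-2,E) → sL=80/97, sR=16/17, mL=-2136/1649, mR=40/97
obs B: pose=(-3,-2,S) → sL=32/29, sR=160/257, mL=-10544/7453, mR=16/29
sensor matrix S = [[80/97, 16/17], [32/29, 160/257]]; det S = -6453248/12289997
solve [mL_A; mL_B] = S·[w00; w01] and [mR_A; mR_B] = S·[w10; w11]:
  w00 = -1, w01 = -1/2, w10 = 1/2, w11 = 0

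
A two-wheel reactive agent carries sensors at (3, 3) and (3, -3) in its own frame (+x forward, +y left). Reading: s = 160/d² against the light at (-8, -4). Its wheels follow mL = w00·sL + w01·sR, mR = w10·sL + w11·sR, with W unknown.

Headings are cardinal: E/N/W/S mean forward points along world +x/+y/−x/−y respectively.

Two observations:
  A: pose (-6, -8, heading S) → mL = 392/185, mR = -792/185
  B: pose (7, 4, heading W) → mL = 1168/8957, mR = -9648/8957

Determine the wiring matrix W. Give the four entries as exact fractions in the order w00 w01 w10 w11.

-1/2 1 -1/2 -1

obs A: pose=(-6,-8,S) → sL=80/37, sR=16/5, mL=392/185, mR=-792/185
obs B: pose=(7,4,W) → sL=160/169, sR=32/53, mL=1168/8957, mR=-9648/8957
sensor matrix S = [[80/37, 16/5], [160/169, 32/53]]; det S = -571392/331409
solve [mL_A; mL_B] = S·[w00; w01] and [mR_A; mR_B] = S·[w10; w11]:
  w00 = -1/2, w01 = 1, w10 = -1/2, w11 = -1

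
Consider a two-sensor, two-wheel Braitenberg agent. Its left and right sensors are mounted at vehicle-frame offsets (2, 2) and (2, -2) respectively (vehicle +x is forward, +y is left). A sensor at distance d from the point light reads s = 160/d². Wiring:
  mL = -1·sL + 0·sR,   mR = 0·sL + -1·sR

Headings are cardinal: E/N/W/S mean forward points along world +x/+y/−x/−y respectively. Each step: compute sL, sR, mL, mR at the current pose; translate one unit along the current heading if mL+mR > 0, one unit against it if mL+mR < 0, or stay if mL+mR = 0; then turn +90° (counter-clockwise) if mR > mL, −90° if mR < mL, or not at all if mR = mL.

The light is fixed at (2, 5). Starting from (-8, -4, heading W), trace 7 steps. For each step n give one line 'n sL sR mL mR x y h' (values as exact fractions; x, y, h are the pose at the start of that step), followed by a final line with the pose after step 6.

0 32/53 160/193 -32/53 -160/193 -8 -4 W
1 16/17 80/49 -16/17 -80/49 -7 -4 N
2 160/113 160/193 -160/113 -160/193 -7 -5 E
3 10/13 5/4 -10/13 -5/4 -8 -5 N
4 32/29 160/233 -32/29 -160/233 -8 -6 E
5 16/25 80/81 -16/25 -80/81 -9 -6 N
6 160/181 160/277 -160/181 -160/277 -9 -7 E
final -10 -7 N

n=0: pose=(-8,-4,W); sL=32/53, sR=160/193; mL=-32/53, mR=-160/193; mL+mR=-14656/10229 → advance -1; mR−mL=-2304/10229 → turn -1·90°
n=1: pose=(-7,-4,N); sL=16/17, sR=80/49; mL=-16/17, mR=-80/49; mL+mR=-2144/833 → advance -1; mR−mL=-576/833 → turn -1·90°
n=2: pose=(-7,-5,E); sL=160/113, sR=160/193; mL=-160/113, mR=-160/193; mL+mR=-48960/21809 → advance -1; mR−mL=12800/21809 → turn +1·90°
n=3: pose=(-8,-5,N); sL=10/13, sR=5/4; mL=-10/13, mR=-5/4; mL+mR=-105/52 → advance -1; mR−mL=-25/52 → turn -1·90°
n=4: pose=(-8,-6,E); sL=32/29, sR=160/233; mL=-32/29, mR=-160/233; mL+mR=-12096/6757 → advance -1; mR−mL=2816/6757 → turn +1·90°
n=5: pose=(-9,-6,N); sL=16/25, sR=80/81; mL=-16/25, mR=-80/81; mL+mR=-3296/2025 → advance -1; mR−mL=-704/2025 → turn -1·90°
n=6: pose=(-9,-7,E); sL=160/181, sR=160/277; mL=-160/181, mR=-160/277; mL+mR=-73280/50137 → advance -1; mR−mL=15360/50137 → turn +1·90°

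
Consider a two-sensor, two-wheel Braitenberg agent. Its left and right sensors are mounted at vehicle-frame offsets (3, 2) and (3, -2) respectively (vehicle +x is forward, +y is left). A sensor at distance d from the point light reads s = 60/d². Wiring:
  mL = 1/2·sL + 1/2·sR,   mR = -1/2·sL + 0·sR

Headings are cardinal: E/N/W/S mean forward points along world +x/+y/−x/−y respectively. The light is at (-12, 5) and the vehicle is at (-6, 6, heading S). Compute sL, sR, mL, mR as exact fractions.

15/17 3 33/17 -15/34

left sensor world pos  = (-4, 3); dL² = 68
right sensor world pos = (-8, 3); dR² = 20
sL = 60/68 = 15/17
sR = 60/20 = 3
mL = 1/2·sL + 1/2·sR = 33/17
mR = -1/2·sL + 0·sR = -15/34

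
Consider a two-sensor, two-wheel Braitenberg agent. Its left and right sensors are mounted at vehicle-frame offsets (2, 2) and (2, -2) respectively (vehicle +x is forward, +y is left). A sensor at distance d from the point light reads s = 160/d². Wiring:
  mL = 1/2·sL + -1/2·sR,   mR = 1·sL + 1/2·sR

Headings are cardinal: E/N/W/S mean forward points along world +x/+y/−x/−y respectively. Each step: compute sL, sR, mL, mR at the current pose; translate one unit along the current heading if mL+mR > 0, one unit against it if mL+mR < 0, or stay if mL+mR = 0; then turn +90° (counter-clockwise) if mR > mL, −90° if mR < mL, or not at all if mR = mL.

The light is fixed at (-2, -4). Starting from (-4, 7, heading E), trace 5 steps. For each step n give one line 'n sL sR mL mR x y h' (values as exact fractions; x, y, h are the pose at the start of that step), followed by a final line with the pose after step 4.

n=0: pose=(-4,7,E); sL=160/169, sR=160/81; mL=-7040/13689, mR=26480/13689; mL+mR=240/169 → advance +1; mR−mL=33520/13689 → turn +1·90°
n=1: pose=(-3,7,N); sL=80/89, sR=16/17; mL=-32/1513, mR=2072/1513; mL+mR=120/89 → advance +1; mR−mL=2104/1513 → turn +1·90°
n=2: pose=(-3,8,W); sL=160/109, sR=32/41; mL=1536/4469, mR=8304/4469; mL+mR=240/109 → advance +1; mR−mL=6768/4469 → turn +1·90°
n=3: pose=(-4,8,S); sL=8/5, sR=40/29; mL=16/145, mR=332/145; mL+mR=12/5 → advance +1; mR−mL=316/145 → turn +1·90°
n=4: pose=(-4,7,E); sL=160/169, sR=160/81; mL=-7040/13689, mR=26480/13689; mL+mR=240/169 → advance +1; mR−mL=33520/13689 → turn +1·90°

0 160/169 160/81 -7040/13689 26480/13689 -4 7 E
1 80/89 16/17 -32/1513 2072/1513 -3 7 N
2 160/109 32/41 1536/4469 8304/4469 -3 8 W
3 8/5 40/29 16/145 332/145 -4 8 S
4 160/169 160/81 -7040/13689 26480/13689 -4 7 E
final -3 7 N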